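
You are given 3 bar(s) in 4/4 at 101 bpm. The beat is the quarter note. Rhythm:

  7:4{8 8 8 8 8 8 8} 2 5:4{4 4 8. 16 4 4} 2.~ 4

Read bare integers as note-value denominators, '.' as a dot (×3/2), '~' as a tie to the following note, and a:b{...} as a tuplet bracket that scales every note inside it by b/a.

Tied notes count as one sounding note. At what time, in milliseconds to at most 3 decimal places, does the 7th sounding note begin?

1. 0.0ms @ 0 + 169.731ms (2/7)
2. 169.731ms @ 2/7 + 169.731ms (2/7)
3. 339.463ms @ 4/7 + 169.731ms (2/7)
4. 509.194ms @ 6/7 + 169.731ms (2/7)
5. 678.925ms @ 8/7 + 169.731ms (2/7)
6. 848.656ms @ 10/7 + 169.731ms (2/7)
7. 1018.388ms @ 12/7 + 169.731ms (2/7)
8. 1188.119ms @ 2 + 1188.119ms (2)
9. 2376.238ms @ 4 + 475.248ms (4/5)
10. 2851.485ms @ 24/5 + 475.248ms (4/5)
11. 3326.733ms @ 28/5 + 356.436ms (3/5)
12. 3683.168ms @ 31/5 + 118.812ms (1/5)
13. 3801.98ms @ 32/5 + 475.248ms (4/5)
14. 4277.228ms @ 36/5 + 475.248ms (4/5)
15. 4752.475ms @ 8 + 2376.238ms (4)

note 7 onset = 12/7b = 1018.388ms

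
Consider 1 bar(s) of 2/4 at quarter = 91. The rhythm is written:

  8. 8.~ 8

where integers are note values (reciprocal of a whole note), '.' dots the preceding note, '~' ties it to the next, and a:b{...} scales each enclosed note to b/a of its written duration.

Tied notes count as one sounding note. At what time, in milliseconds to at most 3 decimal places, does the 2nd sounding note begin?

1. 0.0ms @ 0 + 494.505ms (3/4)
2. 494.505ms @ 3/4 + 824.176ms (5/4)

note 2 onset = 3/4b = 494.505ms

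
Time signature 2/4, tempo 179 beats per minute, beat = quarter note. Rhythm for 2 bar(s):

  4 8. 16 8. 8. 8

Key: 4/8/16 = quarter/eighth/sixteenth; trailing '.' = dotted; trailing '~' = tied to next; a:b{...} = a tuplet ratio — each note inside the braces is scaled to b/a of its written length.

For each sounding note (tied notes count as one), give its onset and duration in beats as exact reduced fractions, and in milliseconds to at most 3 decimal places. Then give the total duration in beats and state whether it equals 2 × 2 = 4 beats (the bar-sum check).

1) 0.0ms=0b +335.196ms=1b
2) 335.196ms=1b +251.397ms=3/4b
3) 586.592ms=7/4b +83.799ms=1/4b
4) 670.391ms=2b +251.397ms=3/4b
5) 921.788ms=11/4b +251.397ms=3/4b
6) 1173.184ms=7/2b +167.598ms=1/2b
Σ=4b of 4 (179bpm 2/4) — PASS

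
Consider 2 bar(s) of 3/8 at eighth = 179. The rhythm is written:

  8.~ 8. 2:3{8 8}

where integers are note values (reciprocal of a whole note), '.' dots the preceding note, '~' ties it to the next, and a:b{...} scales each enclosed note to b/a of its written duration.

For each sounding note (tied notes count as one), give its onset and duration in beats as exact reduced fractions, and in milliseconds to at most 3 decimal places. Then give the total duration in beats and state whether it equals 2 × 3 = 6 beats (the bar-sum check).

1) 0.0ms=0b +1005.587ms=3b
2) 1005.587ms=3b +502.793ms=3/2b
3) 1508.38ms=9/2b +502.793ms=3/2b
Σ=6b of 6 (179bpm 3/8) — PASS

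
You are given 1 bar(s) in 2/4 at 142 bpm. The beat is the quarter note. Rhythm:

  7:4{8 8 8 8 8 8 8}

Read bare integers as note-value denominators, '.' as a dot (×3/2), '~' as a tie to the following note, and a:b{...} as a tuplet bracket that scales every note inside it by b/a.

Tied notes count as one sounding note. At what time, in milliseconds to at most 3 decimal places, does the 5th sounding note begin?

note 5 onset = 8/7b = 482.897ms

1. 0.0ms @ 0 + 120.724ms (2/7)
2. 120.724ms @ 2/7 + 120.724ms (2/7)
3. 241.449ms @ 4/7 + 120.724ms (2/7)
4. 362.173ms @ 6/7 + 120.724ms (2/7)
5. 482.897ms @ 8/7 + 120.724ms (2/7)
6. 603.622ms @ 10/7 + 120.724ms (2/7)
7. 724.346ms @ 12/7 + 120.724ms (2/7)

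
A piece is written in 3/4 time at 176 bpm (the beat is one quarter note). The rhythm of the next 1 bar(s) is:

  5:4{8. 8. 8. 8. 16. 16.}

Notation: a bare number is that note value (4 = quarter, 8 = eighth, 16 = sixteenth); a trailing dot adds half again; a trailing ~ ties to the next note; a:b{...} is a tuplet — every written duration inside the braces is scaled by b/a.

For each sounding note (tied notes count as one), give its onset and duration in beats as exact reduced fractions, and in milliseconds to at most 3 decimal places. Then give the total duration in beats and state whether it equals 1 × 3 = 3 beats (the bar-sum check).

1) 0.0ms=0b +204.545ms=3/5b
2) 204.545ms=3/5b +204.545ms=3/5b
3) 409.091ms=6/5b +204.545ms=3/5b
4) 613.636ms=9/5b +204.545ms=3/5b
5) 818.182ms=12/5b +102.273ms=3/10b
6) 920.455ms=27/10b +102.273ms=3/10b
Σ=3b of 3 (176bpm 3/4) — PASS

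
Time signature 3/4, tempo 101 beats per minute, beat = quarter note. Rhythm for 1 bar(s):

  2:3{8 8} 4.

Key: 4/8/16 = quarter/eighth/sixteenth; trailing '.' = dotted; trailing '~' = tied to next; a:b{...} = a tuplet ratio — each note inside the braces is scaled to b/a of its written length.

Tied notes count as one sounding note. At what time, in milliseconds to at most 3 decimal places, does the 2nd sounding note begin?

1. 0.0ms @ 0 + 445.545ms (3/4)
2. 445.545ms @ 3/4 + 445.545ms (3/4)
3. 891.089ms @ 3/2 + 891.089ms (3/2)

note 2 onset = 3/4b = 445.545ms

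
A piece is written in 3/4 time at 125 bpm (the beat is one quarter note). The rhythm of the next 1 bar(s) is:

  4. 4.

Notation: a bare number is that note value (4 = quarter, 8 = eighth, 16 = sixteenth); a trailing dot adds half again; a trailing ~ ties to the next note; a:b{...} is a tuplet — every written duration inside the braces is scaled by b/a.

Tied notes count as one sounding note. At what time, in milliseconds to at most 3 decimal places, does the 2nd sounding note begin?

note 2 onset = 3/2b = 720.0ms

1. 0.0ms @ 0 + 720.0ms (3/2)
2. 720.0ms @ 3/2 + 720.0ms (3/2)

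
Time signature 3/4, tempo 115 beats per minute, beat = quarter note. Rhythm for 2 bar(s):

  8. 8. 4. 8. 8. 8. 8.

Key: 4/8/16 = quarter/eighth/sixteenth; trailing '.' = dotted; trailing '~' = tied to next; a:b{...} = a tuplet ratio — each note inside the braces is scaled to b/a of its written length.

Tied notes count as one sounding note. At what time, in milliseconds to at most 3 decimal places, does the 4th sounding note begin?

1. 0.0ms @ 0 + 391.304ms (3/4)
2. 391.304ms @ 3/4 + 391.304ms (3/4)
3. 782.609ms @ 3/2 + 782.609ms (3/2)
4. 1565.217ms @ 3 + 391.304ms (3/4)
5. 1956.522ms @ 15/4 + 391.304ms (3/4)
6. 2347.826ms @ 9/2 + 391.304ms (3/4)
7. 2739.13ms @ 21/4 + 391.304ms (3/4)

note 4 onset = 3b = 1565.217ms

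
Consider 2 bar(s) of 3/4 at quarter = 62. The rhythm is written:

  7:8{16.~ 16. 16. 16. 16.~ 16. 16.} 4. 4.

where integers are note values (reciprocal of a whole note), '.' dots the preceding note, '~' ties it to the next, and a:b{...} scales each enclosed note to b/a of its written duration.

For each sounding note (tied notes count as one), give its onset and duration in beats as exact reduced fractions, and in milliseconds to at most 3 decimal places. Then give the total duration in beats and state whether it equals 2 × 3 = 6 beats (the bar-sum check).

1) 0.0ms=0b +829.493ms=6/7b
2) 829.493ms=6/7b +414.747ms=3/7b
3) 1244.24ms=9/7b +414.747ms=3/7b
4) 1658.986ms=12/7b +829.493ms=6/7b
5) 2488.479ms=18/7b +414.747ms=3/7b
6) 2903.226ms=3b +1451.613ms=3/2b
7) 4354.839ms=9/2b +1451.613ms=3/2b
Σ=6b of 6 (62bpm 3/4) — PASS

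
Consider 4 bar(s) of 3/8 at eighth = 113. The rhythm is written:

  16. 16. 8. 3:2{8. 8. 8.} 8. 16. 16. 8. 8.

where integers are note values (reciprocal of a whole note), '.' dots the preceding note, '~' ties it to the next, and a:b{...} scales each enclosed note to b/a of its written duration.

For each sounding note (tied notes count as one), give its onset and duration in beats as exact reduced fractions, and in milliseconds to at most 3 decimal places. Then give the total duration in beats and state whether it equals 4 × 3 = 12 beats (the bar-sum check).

1) 0.0ms=0b +398.23ms=3/4b
2) 398.23ms=3/4b +398.23ms=3/4b
3) 796.46ms=3/2b +796.46ms=3/2b
4) 1592.92ms=3b +530.973ms=1b
5) 2123.894ms=4b +530.973ms=1b
6) 2654.867ms=5b +530.973ms=1b
7) 3185.841ms=6b +796.46ms=3/2b
8) 3982.301ms=15/2b +398.23ms=3/4b
9) 4380.531ms=33/4b +398.23ms=3/4b
10) 4778.761ms=9b +796.46ms=3/2b
11) 5575.221ms=21/2b +796.46ms=3/2b
Σ=12b of 12 (113bpm 3/8) — PASS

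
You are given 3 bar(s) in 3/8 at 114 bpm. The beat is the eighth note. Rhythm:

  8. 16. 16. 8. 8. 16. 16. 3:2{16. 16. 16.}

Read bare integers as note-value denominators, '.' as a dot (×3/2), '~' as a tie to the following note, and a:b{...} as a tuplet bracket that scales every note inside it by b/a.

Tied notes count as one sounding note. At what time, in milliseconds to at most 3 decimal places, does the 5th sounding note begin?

note 5 onset = 9/2b = 2368.421ms

1. 0.0ms @ 0 + 789.474ms (3/2)
2. 789.474ms @ 3/2 + 394.737ms (3/4)
3. 1184.211ms @ 9/4 + 394.737ms (3/4)
4. 1578.947ms @ 3 + 789.474ms (3/2)
5. 2368.421ms @ 9/2 + 789.474ms (3/2)
6. 3157.895ms @ 6 + 394.737ms (3/4)
7. 3552.632ms @ 27/4 + 394.737ms (3/4)
8. 3947.368ms @ 15/2 + 263.158ms (1/2)
9. 4210.526ms @ 8 + 263.158ms (1/2)
10. 4473.684ms @ 17/2 + 263.158ms (1/2)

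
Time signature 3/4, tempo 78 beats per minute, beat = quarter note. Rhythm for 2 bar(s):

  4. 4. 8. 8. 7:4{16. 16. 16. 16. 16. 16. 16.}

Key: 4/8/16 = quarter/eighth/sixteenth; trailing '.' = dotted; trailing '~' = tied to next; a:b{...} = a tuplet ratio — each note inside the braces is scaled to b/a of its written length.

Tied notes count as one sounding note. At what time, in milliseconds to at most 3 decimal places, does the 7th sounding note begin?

note 7 onset = 69/14b = 3791.209ms

1. 0.0ms @ 0 + 1153.846ms (3/2)
2. 1153.846ms @ 3/2 + 1153.846ms (3/2)
3. 2307.692ms @ 3 + 576.923ms (3/4)
4. 2884.615ms @ 15/4 + 576.923ms (3/4)
5. 3461.538ms @ 9/2 + 164.835ms (3/14)
6. 3626.374ms @ 33/7 + 164.835ms (3/14)
7. 3791.209ms @ 69/14 + 164.835ms (3/14)
8. 3956.044ms @ 36/7 + 164.835ms (3/14)
9. 4120.879ms @ 75/14 + 164.835ms (3/14)
10. 4285.714ms @ 39/7 + 164.835ms (3/14)
11. 4450.549ms @ 81/14 + 164.835ms (3/14)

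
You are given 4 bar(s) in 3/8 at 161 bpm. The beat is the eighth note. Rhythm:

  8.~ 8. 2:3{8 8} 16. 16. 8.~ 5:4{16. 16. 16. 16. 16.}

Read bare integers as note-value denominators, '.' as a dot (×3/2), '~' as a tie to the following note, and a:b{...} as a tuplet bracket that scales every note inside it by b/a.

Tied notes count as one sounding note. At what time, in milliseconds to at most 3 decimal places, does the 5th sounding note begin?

1. 0.0ms @ 0 + 1118.012ms (3)
2. 1118.012ms @ 3 + 559.006ms (3/2)
3. 1677.019ms @ 9/2 + 559.006ms (3/2)
4. 2236.025ms @ 6 + 279.503ms (3/4)
5. 2515.528ms @ 27/4 + 279.503ms (3/4)
6. 2795.031ms @ 15/2 + 782.609ms (21/10)
7. 3577.64ms @ 48/5 + 223.602ms (3/5)
8. 3801.242ms @ 51/5 + 223.602ms (3/5)
9. 4024.845ms @ 54/5 + 223.602ms (3/5)
10. 4248.447ms @ 57/5 + 223.602ms (3/5)

note 5 onset = 27/4b = 2515.528ms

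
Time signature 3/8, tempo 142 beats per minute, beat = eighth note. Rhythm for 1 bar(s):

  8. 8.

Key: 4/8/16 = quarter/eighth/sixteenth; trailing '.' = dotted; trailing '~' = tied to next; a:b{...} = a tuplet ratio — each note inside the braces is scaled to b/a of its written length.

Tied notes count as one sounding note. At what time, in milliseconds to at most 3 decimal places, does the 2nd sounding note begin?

1. 0.0ms @ 0 + 633.803ms (3/2)
2. 633.803ms @ 3/2 + 633.803ms (3/2)

note 2 onset = 3/2b = 633.803ms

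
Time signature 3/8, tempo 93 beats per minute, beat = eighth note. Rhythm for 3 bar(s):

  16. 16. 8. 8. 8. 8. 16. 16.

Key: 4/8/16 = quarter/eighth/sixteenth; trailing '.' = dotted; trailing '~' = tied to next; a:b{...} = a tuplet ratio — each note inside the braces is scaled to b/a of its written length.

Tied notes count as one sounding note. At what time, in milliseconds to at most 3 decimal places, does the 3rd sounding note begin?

1. 0.0ms @ 0 + 483.871ms (3/4)
2. 483.871ms @ 3/4 + 483.871ms (3/4)
3. 967.742ms @ 3/2 + 967.742ms (3/2)
4. 1935.484ms @ 3 + 967.742ms (3/2)
5. 2903.226ms @ 9/2 + 967.742ms (3/2)
6. 3870.968ms @ 6 + 967.742ms (3/2)
7. 4838.71ms @ 15/2 + 483.871ms (3/4)
8. 5322.581ms @ 33/4 + 483.871ms (3/4)

note 3 onset = 3/2b = 967.742ms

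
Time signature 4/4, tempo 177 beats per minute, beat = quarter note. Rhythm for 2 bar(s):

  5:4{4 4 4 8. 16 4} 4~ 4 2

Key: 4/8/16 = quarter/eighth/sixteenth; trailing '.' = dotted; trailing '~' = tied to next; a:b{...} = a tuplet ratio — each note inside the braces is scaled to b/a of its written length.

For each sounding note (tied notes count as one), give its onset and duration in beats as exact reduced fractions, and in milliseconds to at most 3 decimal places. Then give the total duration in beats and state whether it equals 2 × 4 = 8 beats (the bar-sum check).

1) 0.0ms=0b +271.186ms=4/5b
2) 271.186ms=4/5b +271.186ms=4/5b
3) 542.373ms=8/5b +271.186ms=4/5b
4) 813.559ms=12/5b +203.39ms=3/5b
5) 1016.949ms=3b +67.797ms=1/5b
6) 1084.746ms=16/5b +271.186ms=4/5b
7) 1355.932ms=4b +677.966ms=2b
8) 2033.898ms=6b +677.966ms=2b
Σ=8b of 8 (177bpm 4/4) — PASS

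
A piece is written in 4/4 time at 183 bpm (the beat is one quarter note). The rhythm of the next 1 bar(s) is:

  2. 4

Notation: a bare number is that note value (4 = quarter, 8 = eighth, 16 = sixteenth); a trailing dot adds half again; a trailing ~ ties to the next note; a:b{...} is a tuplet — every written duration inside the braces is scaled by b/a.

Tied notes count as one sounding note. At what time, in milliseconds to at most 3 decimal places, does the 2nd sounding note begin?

1. 0.0ms @ 0 + 983.607ms (3)
2. 983.607ms @ 3 + 327.869ms (1)

note 2 onset = 3b = 983.607ms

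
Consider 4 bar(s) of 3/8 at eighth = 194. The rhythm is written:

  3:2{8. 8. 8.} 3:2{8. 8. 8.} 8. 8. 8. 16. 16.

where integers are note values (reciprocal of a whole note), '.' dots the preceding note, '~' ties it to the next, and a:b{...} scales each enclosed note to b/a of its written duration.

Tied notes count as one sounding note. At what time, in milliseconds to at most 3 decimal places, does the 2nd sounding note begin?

1. 0.0ms @ 0 + 309.278ms (1)
2. 309.278ms @ 1 + 309.278ms (1)
3. 618.557ms @ 2 + 309.278ms (1)
4. 927.835ms @ 3 + 309.278ms (1)
5. 1237.113ms @ 4 + 309.278ms (1)
6. 1546.392ms @ 5 + 309.278ms (1)
7. 1855.67ms @ 6 + 463.918ms (3/2)
8. 2319.588ms @ 15/2 + 463.918ms (3/2)
9. 2783.505ms @ 9 + 463.918ms (3/2)
10. 3247.423ms @ 21/2 + 231.959ms (3/4)
11. 3479.381ms @ 45/4 + 231.959ms (3/4)

note 2 onset = 1b = 309.278ms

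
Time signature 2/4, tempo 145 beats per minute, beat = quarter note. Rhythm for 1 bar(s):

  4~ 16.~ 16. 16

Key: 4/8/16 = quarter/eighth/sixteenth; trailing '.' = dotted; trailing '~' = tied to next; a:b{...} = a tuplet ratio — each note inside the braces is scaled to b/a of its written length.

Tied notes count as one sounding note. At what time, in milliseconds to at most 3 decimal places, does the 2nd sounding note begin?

note 2 onset = 7/4b = 724.138ms

1. 0.0ms @ 0 + 724.138ms (7/4)
2. 724.138ms @ 7/4 + 103.448ms (1/4)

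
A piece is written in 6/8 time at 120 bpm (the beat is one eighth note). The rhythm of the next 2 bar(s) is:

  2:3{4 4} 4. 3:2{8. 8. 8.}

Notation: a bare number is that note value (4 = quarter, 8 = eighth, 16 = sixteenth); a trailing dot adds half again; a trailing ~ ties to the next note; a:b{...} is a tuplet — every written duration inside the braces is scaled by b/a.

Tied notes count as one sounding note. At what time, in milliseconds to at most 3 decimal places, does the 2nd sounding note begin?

note 2 onset = 3b = 1500.0ms

1. 0.0ms @ 0 + 1500.0ms (3)
2. 1500.0ms @ 3 + 1500.0ms (3)
3. 3000.0ms @ 6 + 1500.0ms (3)
4. 4500.0ms @ 9 + 500.0ms (1)
5. 5000.0ms @ 10 + 500.0ms (1)
6. 5500.0ms @ 11 + 500.0ms (1)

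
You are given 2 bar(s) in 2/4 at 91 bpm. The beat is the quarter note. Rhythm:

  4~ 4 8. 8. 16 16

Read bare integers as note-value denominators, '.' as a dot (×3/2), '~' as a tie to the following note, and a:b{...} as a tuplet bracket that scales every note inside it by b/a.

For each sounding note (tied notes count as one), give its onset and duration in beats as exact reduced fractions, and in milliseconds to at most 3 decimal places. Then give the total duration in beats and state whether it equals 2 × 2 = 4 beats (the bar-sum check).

1) 0.0ms=0b +1318.681ms=2b
2) 1318.681ms=2b +494.505ms=3/4b
3) 1813.187ms=11/4b +494.505ms=3/4b
4) 2307.692ms=7/2b +164.835ms=1/4b
5) 2472.527ms=15/4b +164.835ms=1/4b
Σ=4b of 4 (91bpm 2/4) — PASS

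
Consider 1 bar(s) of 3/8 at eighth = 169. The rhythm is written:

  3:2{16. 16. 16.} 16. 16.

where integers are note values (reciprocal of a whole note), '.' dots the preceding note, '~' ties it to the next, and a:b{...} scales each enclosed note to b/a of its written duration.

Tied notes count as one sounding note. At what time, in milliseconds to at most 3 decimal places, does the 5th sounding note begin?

1. 0.0ms @ 0 + 177.515ms (1/2)
2. 177.515ms @ 1/2 + 177.515ms (1/2)
3. 355.03ms @ 1 + 177.515ms (1/2)
4. 532.544ms @ 3/2 + 266.272ms (3/4)
5. 798.817ms @ 9/4 + 266.272ms (3/4)

note 5 onset = 9/4b = 798.817ms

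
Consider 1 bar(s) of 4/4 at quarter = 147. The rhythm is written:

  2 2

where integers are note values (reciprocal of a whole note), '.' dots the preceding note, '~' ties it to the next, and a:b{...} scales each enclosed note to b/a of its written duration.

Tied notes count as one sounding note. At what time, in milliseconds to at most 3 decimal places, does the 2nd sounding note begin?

1. 0.0ms @ 0 + 816.327ms (2)
2. 816.327ms @ 2 + 816.327ms (2)

note 2 onset = 2b = 816.327ms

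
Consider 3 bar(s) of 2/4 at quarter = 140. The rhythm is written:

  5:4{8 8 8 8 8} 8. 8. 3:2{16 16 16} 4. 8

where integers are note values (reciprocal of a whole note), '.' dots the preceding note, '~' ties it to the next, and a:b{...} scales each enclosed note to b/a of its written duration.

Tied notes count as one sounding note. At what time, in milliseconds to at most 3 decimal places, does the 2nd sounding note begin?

note 2 onset = 2/5b = 171.429ms

1. 0.0ms @ 0 + 171.429ms (2/5)
2. 171.429ms @ 2/5 + 171.429ms (2/5)
3. 342.857ms @ 4/5 + 171.429ms (2/5)
4. 514.286ms @ 6/5 + 171.429ms (2/5)
5. 685.714ms @ 8/5 + 171.429ms (2/5)
6. 857.143ms @ 2 + 321.429ms (3/4)
7. 1178.571ms @ 11/4 + 321.429ms (3/4)
8. 1500.0ms @ 7/2 + 71.429ms (1/6)
9. 1571.429ms @ 11/3 + 71.429ms (1/6)
10. 1642.857ms @ 23/6 + 71.429ms (1/6)
11. 1714.286ms @ 4 + 642.857ms (3/2)
12. 2357.143ms @ 11/2 + 214.286ms (1/2)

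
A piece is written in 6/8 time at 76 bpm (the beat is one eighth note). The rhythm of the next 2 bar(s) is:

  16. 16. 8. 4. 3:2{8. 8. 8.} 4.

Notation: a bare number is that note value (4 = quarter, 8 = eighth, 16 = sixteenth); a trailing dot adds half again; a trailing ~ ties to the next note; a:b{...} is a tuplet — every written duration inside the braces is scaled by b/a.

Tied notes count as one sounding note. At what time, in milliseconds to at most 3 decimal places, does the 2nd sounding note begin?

note 2 onset = 3/4b = 592.105ms

1. 0.0ms @ 0 + 592.105ms (3/4)
2. 592.105ms @ 3/4 + 592.105ms (3/4)
3. 1184.211ms @ 3/2 + 1184.211ms (3/2)
4. 2368.421ms @ 3 + 2368.421ms (3)
5. 4736.842ms @ 6 + 789.474ms (1)
6. 5526.316ms @ 7 + 789.474ms (1)
7. 6315.789ms @ 8 + 789.474ms (1)
8. 7105.263ms @ 9 + 2368.421ms (3)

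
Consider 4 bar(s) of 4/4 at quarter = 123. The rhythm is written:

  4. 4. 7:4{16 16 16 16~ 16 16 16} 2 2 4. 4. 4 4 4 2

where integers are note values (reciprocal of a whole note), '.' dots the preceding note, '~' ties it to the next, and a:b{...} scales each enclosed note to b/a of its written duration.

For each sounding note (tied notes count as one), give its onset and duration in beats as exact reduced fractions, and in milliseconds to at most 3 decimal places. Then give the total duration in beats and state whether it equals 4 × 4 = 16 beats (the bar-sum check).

1) 0.0ms=0b +731.707ms=3/2b
2) 731.707ms=3/2b +731.707ms=3/2b
3) 1463.415ms=3b +69.686ms=1/7b
4) 1533.101ms=22/7b +69.686ms=1/7b
5) 1602.787ms=23/7b +69.686ms=1/7b
6) 1672.474ms=24/7b +139.373ms=2/7b
7) 1811.847ms=26/7b +69.686ms=1/7b
8) 1881.533ms=27/7b +69.686ms=1/7b
9) 1951.22ms=4b +975.61ms=2b
10) 2926.829ms=6b +975.61ms=2b
11) 3902.439ms=8b +731.707ms=3/2b
12) 4634.146ms=19/2b +731.707ms=3/2b
13) 5365.854ms=11b +487.805ms=1b
14) 5853.659ms=12b +487.805ms=1b
15) 6341.463ms=13b +487.805ms=1b
16) 6829.268ms=14b +975.61ms=2b
Σ=16b of 16 (123bpm 4/4) — PASS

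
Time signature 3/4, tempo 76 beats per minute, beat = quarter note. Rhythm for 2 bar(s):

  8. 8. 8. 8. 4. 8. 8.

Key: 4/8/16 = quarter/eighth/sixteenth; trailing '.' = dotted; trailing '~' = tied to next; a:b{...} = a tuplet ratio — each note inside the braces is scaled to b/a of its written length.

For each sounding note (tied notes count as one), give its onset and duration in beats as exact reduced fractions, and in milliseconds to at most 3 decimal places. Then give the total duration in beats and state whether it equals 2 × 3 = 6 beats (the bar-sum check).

1) 0.0ms=0b +592.105ms=3/4b
2) 592.105ms=3/4b +592.105ms=3/4b
3) 1184.211ms=3/2b +592.105ms=3/4b
4) 1776.316ms=9/4b +592.105ms=3/4b
5) 2368.421ms=3b +1184.211ms=3/2b
6) 3552.632ms=9/2b +592.105ms=3/4b
7) 4144.737ms=21/4b +592.105ms=3/4b
Σ=6b of 6 (76bpm 3/4) — PASS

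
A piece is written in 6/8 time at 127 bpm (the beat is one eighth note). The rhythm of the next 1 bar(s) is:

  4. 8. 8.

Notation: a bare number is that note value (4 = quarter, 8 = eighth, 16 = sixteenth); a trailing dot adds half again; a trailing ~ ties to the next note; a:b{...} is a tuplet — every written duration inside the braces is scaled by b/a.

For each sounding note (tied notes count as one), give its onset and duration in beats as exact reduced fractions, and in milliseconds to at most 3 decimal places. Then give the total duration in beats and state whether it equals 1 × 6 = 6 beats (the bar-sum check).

1) 0.0ms=0b +1417.323ms=3b
2) 1417.323ms=3b +708.661ms=3/2b
3) 2125.984ms=9/2b +708.661ms=3/2b
Σ=6b of 6 (127bpm 6/8) — PASS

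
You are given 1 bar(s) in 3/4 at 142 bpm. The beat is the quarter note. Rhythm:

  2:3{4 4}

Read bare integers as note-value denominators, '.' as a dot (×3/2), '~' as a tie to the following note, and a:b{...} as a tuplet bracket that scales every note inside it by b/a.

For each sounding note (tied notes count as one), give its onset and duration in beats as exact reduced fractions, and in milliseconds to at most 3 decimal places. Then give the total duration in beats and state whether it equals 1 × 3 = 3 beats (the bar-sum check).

1) 0.0ms=0b +633.803ms=3/2b
2) 633.803ms=3/2b +633.803ms=3/2b
Σ=3b of 3 (142bpm 3/4) — PASS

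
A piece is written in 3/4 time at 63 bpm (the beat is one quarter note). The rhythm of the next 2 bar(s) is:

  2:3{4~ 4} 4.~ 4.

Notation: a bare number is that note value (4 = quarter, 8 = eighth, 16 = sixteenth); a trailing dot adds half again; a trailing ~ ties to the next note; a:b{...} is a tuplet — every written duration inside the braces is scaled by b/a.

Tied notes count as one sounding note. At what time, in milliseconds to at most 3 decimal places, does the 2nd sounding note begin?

1. 0.0ms @ 0 + 2857.143ms (3)
2. 2857.143ms @ 3 + 2857.143ms (3)

note 2 onset = 3b = 2857.143ms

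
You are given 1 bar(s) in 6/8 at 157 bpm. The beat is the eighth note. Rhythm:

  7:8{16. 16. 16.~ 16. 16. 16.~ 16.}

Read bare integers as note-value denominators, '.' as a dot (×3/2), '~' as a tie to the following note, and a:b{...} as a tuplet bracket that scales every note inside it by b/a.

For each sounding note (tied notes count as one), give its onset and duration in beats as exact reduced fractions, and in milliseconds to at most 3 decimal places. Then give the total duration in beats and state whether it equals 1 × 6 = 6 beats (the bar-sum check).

1) 0.0ms=0b +327.571ms=6/7b
2) 327.571ms=6/7b +327.571ms=6/7b
3) 655.141ms=12/7b +655.141ms=12/7b
4) 1310.282ms=24/7b +327.571ms=6/7b
5) 1637.853ms=30/7b +655.141ms=12/7b
Σ=6b of 6 (157bpm 6/8) — PASS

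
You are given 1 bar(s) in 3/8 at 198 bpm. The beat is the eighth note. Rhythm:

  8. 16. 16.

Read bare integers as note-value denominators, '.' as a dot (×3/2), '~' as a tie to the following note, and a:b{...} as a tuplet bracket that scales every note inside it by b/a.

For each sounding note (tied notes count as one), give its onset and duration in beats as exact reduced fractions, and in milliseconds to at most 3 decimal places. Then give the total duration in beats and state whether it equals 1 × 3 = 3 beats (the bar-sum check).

1) 0.0ms=0b +454.545ms=3/2b
2) 454.545ms=3/2b +227.273ms=3/4b
3) 681.818ms=9/4b +227.273ms=3/4b
Σ=3b of 3 (198bpm 3/8) — PASS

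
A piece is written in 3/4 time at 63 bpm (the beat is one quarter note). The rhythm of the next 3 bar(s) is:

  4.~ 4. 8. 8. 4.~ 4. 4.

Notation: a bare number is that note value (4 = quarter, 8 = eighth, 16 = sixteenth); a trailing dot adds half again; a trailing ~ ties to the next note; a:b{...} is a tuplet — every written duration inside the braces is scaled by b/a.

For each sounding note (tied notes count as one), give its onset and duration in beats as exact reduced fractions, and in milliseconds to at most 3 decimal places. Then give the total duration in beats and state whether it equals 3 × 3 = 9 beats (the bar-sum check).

1) 0.0ms=0b +2857.143ms=3b
2) 2857.143ms=3b +714.286ms=3/4b
3) 3571.429ms=15/4b +714.286ms=3/4b
4) 4285.714ms=9/2b +2857.143ms=3b
5) 7142.857ms=15/2b +1428.571ms=3/2b
Σ=9b of 9 (63bpm 3/4) — PASS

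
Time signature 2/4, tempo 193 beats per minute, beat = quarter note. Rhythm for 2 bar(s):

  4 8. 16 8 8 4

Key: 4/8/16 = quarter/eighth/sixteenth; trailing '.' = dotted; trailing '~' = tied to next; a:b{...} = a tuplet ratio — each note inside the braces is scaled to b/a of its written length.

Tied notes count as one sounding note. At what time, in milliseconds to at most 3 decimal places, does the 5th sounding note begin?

1. 0.0ms @ 0 + 310.881ms (1)
2. 310.881ms @ 1 + 233.161ms (3/4)
3. 544.041ms @ 7/4 + 77.72ms (1/4)
4. 621.762ms @ 2 + 155.44ms (1/2)
5. 777.202ms @ 5/2 + 155.44ms (1/2)
6. 932.642ms @ 3 + 310.881ms (1)

note 5 onset = 5/2b = 777.202ms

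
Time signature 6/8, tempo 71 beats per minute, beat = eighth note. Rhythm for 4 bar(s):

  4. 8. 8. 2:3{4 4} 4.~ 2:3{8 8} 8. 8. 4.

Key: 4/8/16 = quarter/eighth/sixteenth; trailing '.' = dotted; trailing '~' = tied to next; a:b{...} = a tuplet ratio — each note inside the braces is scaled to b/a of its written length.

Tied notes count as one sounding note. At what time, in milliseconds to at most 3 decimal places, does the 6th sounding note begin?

note 6 onset = 12b = 10140.845ms

1. 0.0ms @ 0 + 2535.211ms (3)
2. 2535.211ms @ 3 + 1267.606ms (3/2)
3. 3802.817ms @ 9/2 + 1267.606ms (3/2)
4. 5070.423ms @ 6 + 2535.211ms (3)
5. 7605.634ms @ 9 + 2535.211ms (3)
6. 10140.845ms @ 12 + 3802.817ms (9/2)
7. 13943.662ms @ 33/2 + 1267.606ms (3/2)
8. 15211.268ms @ 18 + 1267.606ms (3/2)
9. 16478.873ms @ 39/2 + 1267.606ms (3/2)
10. 17746.479ms @ 21 + 2535.211ms (3)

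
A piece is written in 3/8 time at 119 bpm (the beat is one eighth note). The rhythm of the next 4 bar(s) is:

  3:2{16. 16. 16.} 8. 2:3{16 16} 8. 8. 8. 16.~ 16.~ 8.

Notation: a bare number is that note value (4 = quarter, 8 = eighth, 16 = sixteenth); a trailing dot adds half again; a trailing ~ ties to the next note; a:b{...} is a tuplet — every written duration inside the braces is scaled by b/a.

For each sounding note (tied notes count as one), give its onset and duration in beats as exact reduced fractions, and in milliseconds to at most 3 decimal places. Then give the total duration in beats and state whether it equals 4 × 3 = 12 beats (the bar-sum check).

1) 0.0ms=0b +252.101ms=1/2b
2) 252.101ms=1/2b +252.101ms=1/2b
3) 504.202ms=1b +252.101ms=1/2b
4) 756.303ms=3/2b +756.303ms=3/2b
5) 1512.605ms=3b +378.151ms=3/4b
6) 1890.756ms=15/4b +378.151ms=3/4b
7) 2268.908ms=9/2b +756.303ms=3/2b
8) 3025.21ms=6b +756.303ms=3/2b
9) 3781.513ms=15/2b +756.303ms=3/2b
10) 4537.815ms=9b +1512.605ms=3b
Σ=12b of 12 (119bpm 3/8) — PASS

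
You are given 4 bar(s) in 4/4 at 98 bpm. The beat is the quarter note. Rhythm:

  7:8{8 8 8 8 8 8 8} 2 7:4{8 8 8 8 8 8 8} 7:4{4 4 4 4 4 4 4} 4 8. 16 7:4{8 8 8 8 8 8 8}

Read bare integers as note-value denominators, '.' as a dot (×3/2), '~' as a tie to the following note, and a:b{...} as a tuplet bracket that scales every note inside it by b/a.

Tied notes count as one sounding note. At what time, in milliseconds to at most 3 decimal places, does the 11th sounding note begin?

note 11 onset = 46/7b = 4023.324ms

1. 0.0ms @ 0 + 349.854ms (4/7)
2. 349.854ms @ 4/7 + 349.854ms (4/7)
3. 699.708ms @ 8/7 + 349.854ms (4/7)
4. 1049.563ms @ 12/7 + 349.854ms (4/7)
5. 1399.417ms @ 16/7 + 349.854ms (4/7)
6. 1749.271ms @ 20/7 + 349.854ms (4/7)
7. 2099.125ms @ 24/7 + 349.854ms (4/7)
8. 2448.98ms @ 4 + 1224.49ms (2)
9. 3673.469ms @ 6 + 174.927ms (2/7)
10. 3848.397ms @ 44/7 + 174.927ms (2/7)
11. 4023.324ms @ 46/7 + 174.927ms (2/7)
12. 4198.251ms @ 48/7 + 174.927ms (2/7)
13. 4373.178ms @ 50/7 + 174.927ms (2/7)
14. 4548.105ms @ 52/7 + 174.927ms (2/7)
15. 4723.032ms @ 54/7 + 174.927ms (2/7)
16. 4897.959ms @ 8 + 349.854ms (4/7)
17. 5247.813ms @ 60/7 + 349.854ms (4/7)
18. 5597.668ms @ 64/7 + 349.854ms (4/7)
19. 5947.522ms @ 68/7 + 349.854ms (4/7)
20. 6297.376ms @ 72/7 + 349.854ms (4/7)
21. 6647.23ms @ 76/7 + 349.854ms (4/7)
22. 6997.085ms @ 80/7 + 349.854ms (4/7)
23. 7346.939ms @ 12 + 612.245ms (1)
24. 7959.184ms @ 13 + 459.184ms (3/4)
25. 8418.367ms @ 55/4 + 153.061ms (1/4)
26. 8571.429ms @ 14 + 174.927ms (2/7)
27. 8746.356ms @ 100/7 + 174.927ms (2/7)
28. 8921.283ms @ 102/7 + 174.927ms (2/7)
29. 9096.21ms @ 104/7 + 174.927ms (2/7)
30. 9271.137ms @ 106/7 + 174.927ms (2/7)
31. 9446.064ms @ 108/7 + 174.927ms (2/7)
32. 9620.991ms @ 110/7 + 174.927ms (2/7)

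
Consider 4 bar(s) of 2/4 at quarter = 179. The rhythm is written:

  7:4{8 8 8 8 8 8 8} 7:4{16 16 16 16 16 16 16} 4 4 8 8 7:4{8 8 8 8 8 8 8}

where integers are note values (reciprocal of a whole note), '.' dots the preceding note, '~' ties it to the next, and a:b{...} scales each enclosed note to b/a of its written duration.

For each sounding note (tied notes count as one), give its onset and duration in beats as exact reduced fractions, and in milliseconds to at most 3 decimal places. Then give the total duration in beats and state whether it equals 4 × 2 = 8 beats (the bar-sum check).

1) 0.0ms=0b +95.77ms=2/7b
2) 95.77ms=2/7b +95.77ms=2/7b
3) 191.54ms=4/7b +95.77ms=2/7b
4) 287.31ms=6/7b +95.77ms=2/7b
5) 383.081ms=8/7b +95.77ms=2/7b
6) 478.851ms=10/7b +95.77ms=2/7b
7) 574.621ms=12/7b +95.77ms=2/7b
8) 670.391ms=2b +47.885ms=1/7b
9) 718.276ms=15/7b +47.885ms=1/7b
10) 766.161ms=16/7b +47.885ms=1/7b
11) 814.046ms=17/7b +47.885ms=1/7b
12) 861.931ms=18/7b +47.885ms=1/7b
13) 909.816ms=19/7b +47.885ms=1/7b
14) 957.702ms=20/7b +47.885ms=1/7b
15) 1005.587ms=3b +335.196ms=1b
16) 1340.782ms=4b +335.196ms=1b
17) 1675.978ms=5b +167.598ms=1/2b
18) 1843.575ms=11/2b +167.598ms=1/2b
19) 2011.173ms=6b +95.77ms=2/7b
20) 2106.943ms=44/7b +95.77ms=2/7b
21) 2202.713ms=46/7b +95.77ms=2/7b
22) 2298.484ms=48/7b +95.77ms=2/7b
23) 2394.254ms=50/7b +95.77ms=2/7b
24) 2490.024ms=52/7b +95.77ms=2/7b
25) 2585.794ms=54/7b +95.77ms=2/7b
Σ=8b of 8 (179bpm 2/4) — PASS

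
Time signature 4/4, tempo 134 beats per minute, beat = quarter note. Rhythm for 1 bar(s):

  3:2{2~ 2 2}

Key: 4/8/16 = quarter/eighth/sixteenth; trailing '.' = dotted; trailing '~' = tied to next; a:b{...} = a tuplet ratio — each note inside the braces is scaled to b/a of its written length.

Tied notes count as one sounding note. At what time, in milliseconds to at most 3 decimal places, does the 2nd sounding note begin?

1. 0.0ms @ 0 + 1194.03ms (8/3)
2. 1194.03ms @ 8/3 + 597.015ms (4/3)

note 2 onset = 8/3b = 1194.03ms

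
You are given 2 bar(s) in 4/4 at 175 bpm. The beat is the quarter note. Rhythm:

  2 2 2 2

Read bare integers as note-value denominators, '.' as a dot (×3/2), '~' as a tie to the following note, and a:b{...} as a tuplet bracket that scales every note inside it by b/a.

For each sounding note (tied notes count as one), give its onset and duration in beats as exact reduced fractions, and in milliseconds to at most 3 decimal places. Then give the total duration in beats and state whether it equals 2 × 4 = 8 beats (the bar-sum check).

1) 0.0ms=0b +685.714ms=2b
2) 685.714ms=2b +685.714ms=2b
3) 1371.429ms=4b +685.714ms=2b
4) 2057.143ms=6b +685.714ms=2b
Σ=8b of 8 (175bpm 4/4) — PASS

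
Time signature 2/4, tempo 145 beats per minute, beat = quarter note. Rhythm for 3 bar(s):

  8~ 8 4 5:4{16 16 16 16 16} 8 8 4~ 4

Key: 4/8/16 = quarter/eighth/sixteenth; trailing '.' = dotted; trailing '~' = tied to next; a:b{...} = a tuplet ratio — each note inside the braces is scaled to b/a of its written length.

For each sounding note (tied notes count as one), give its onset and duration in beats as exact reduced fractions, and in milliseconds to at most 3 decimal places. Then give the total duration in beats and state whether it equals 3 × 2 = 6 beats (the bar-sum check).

1) 0.0ms=0b +413.793ms=1b
2) 413.793ms=1b +413.793ms=1b
3) 827.586ms=2b +82.759ms=1/5b
4) 910.345ms=11/5b +82.759ms=1/5b
5) 993.103ms=12/5b +82.759ms=1/5b
6) 1075.862ms=13/5b +82.759ms=1/5b
7) 1158.621ms=14/5b +82.759ms=1/5b
8) 1241.379ms=3b +206.897ms=1/2b
9) 1448.276ms=7/2b +206.897ms=1/2b
10) 1655.172ms=4b +827.586ms=2b
Σ=6b of 6 (145bpm 2/4) — PASS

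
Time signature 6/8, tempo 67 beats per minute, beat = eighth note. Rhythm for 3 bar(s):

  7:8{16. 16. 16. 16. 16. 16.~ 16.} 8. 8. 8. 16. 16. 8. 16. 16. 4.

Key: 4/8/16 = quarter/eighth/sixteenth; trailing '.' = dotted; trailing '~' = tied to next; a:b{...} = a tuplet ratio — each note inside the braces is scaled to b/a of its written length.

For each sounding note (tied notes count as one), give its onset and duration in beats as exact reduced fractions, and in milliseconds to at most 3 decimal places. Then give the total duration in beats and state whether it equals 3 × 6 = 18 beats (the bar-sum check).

1) 0.0ms=0b +767.591ms=6/7b
2) 767.591ms=6/7b +767.591ms=6/7b
3) 1535.181ms=12/7b +767.591ms=6/7b
4) 2302.772ms=18/7b +767.591ms=6/7b
5) 3070.362ms=24/7b +767.591ms=6/7b
6) 3837.953ms=30/7b +1535.181ms=12/7b
7) 5373.134ms=6b +1343.284ms=3/2b
8) 6716.418ms=15/2b +1343.284ms=3/2b
9) 8059.701ms=9b +1343.284ms=3/2b
10) 9402.985ms=21/2b +671.642ms=3/4b
11) 10074.627ms=45/4b +671.642ms=3/4b
12) 10746.269ms=12b +1343.284ms=3/2b
13) 12089.552ms=27/2b +671.642ms=3/4b
14) 12761.194ms=57/4b +671.642ms=3/4b
15) 13432.836ms=15b +2686.567ms=3b
Σ=18b of 18 (67bpm 6/8) — PASS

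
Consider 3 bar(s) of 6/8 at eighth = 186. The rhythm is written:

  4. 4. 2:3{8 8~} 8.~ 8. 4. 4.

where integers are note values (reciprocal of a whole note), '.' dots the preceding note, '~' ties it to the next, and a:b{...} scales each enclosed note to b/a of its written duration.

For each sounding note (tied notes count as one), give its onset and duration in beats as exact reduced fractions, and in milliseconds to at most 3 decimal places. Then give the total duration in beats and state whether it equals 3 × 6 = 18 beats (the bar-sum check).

1) 0.0ms=0b +967.742ms=3b
2) 967.742ms=3b +967.742ms=3b
3) 1935.484ms=6b +483.871ms=3/2b
4) 2419.355ms=15/2b +1451.613ms=9/2b
5) 3870.968ms=12b +967.742ms=3b
6) 4838.71ms=15b +967.742ms=3b
Σ=18b of 18 (186bpm 6/8) — PASS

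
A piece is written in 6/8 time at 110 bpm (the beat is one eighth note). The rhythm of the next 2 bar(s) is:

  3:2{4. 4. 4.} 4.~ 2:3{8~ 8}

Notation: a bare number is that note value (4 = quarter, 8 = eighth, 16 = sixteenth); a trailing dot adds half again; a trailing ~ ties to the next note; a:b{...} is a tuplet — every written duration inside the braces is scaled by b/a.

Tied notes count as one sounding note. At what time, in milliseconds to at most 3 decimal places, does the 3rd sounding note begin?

1. 0.0ms @ 0 + 1090.909ms (2)
2. 1090.909ms @ 2 + 1090.909ms (2)
3. 2181.818ms @ 4 + 1090.909ms (2)
4. 3272.727ms @ 6 + 3272.727ms (6)

note 3 onset = 4b = 2181.818ms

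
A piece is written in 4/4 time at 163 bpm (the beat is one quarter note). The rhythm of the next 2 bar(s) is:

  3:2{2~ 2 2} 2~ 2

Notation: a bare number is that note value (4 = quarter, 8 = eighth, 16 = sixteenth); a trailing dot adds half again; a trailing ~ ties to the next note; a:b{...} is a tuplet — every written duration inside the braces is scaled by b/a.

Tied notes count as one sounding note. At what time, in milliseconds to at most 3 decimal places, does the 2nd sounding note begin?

note 2 onset = 8/3b = 981.595ms

1. 0.0ms @ 0 + 981.595ms (8/3)
2. 981.595ms @ 8/3 + 490.798ms (4/3)
3. 1472.393ms @ 4 + 1472.393ms (4)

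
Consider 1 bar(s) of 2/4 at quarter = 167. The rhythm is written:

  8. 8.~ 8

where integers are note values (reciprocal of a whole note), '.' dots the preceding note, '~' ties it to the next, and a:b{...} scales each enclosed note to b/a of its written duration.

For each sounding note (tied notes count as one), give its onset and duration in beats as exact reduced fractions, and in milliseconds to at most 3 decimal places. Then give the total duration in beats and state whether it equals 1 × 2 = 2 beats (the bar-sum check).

1) 0.0ms=0b +269.461ms=3/4b
2) 269.461ms=3/4b +449.102ms=5/4b
Σ=2b of 2 (167bpm 2/4) — PASS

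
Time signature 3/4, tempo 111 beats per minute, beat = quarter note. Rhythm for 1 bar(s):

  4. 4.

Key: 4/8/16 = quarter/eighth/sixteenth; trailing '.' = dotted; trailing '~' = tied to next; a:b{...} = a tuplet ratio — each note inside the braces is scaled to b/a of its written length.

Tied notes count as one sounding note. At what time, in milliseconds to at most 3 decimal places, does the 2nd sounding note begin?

note 2 onset = 3/2b = 810.811ms

1. 0.0ms @ 0 + 810.811ms (3/2)
2. 810.811ms @ 3/2 + 810.811ms (3/2)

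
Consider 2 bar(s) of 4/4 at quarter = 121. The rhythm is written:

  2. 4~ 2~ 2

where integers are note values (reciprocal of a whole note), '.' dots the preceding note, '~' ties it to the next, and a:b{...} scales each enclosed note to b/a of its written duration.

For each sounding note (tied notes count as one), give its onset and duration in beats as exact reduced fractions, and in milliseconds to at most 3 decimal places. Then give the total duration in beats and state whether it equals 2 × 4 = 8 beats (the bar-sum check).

1) 0.0ms=0b +1487.603ms=3b
2) 1487.603ms=3b +2479.339ms=5b
Σ=8b of 8 (121bpm 4/4) — PASS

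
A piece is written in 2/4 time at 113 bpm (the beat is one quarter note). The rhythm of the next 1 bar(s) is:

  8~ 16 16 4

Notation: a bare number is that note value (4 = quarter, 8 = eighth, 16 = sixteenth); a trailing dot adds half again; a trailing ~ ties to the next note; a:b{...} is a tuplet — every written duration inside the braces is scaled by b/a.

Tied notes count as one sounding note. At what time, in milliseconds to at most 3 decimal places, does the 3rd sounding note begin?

note 3 onset = 1b = 530.973ms

1. 0.0ms @ 0 + 398.23ms (3/4)
2. 398.23ms @ 3/4 + 132.743ms (1/4)
3. 530.973ms @ 1 + 530.973ms (1)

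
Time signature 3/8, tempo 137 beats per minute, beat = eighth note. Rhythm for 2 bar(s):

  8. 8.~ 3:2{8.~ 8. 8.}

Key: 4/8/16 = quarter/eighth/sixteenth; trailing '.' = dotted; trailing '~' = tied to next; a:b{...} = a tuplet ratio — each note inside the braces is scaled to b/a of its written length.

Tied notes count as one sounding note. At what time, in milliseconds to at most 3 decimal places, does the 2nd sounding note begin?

note 2 onset = 3/2b = 656.934ms

1. 0.0ms @ 0 + 656.934ms (3/2)
2. 656.934ms @ 3/2 + 1532.847ms (7/2)
3. 2189.781ms @ 5 + 437.956ms (1)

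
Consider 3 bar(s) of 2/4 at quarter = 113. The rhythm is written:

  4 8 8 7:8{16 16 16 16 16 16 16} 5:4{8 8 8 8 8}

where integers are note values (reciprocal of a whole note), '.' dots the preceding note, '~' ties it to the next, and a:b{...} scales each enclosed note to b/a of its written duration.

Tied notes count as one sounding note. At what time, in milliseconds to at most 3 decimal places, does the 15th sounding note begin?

note 15 onset = 28/5b = 2973.451ms

1. 0.0ms @ 0 + 530.973ms (1)
2. 530.973ms @ 1 + 265.487ms (1/2)
3. 796.46ms @ 3/2 + 265.487ms (1/2)
4. 1061.947ms @ 2 + 151.707ms (2/7)
5. 1213.654ms @ 16/7 + 151.707ms (2/7)
6. 1365.36ms @ 18/7 + 151.707ms (2/7)
7. 1517.067ms @ 20/7 + 151.707ms (2/7)
8. 1668.774ms @ 22/7 + 151.707ms (2/7)
9. 1820.48ms @ 24/7 + 151.707ms (2/7)
10. 1972.187ms @ 26/7 + 151.707ms (2/7)
11. 2123.894ms @ 4 + 212.389ms (2/5)
12. 2336.283ms @ 22/5 + 212.389ms (2/5)
13. 2548.673ms @ 24/5 + 212.389ms (2/5)
14. 2761.062ms @ 26/5 + 212.389ms (2/5)
15. 2973.451ms @ 28/5 + 212.389ms (2/5)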